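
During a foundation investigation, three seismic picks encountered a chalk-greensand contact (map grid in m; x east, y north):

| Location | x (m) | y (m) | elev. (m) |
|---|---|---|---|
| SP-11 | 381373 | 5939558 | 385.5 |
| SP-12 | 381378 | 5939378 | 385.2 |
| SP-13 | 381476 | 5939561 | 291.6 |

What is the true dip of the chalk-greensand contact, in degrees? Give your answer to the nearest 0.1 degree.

42.3°

Let the plane be z = a·x + b·y + c.
SP-12−SP-11: 5a − 180b = −0.3;  SP-13−SP-11: 103a + 3b = −93.9.
Solving gives a = −0.91096, b = −0.02364.
Gradient magnitude |∇z| = √(a² + b²) = √(0.82985 + 0.00056) = 0.91127.
True dip = arctan(0.91127) = 42.3°, dipping toward E (azimuth ≈ 089°).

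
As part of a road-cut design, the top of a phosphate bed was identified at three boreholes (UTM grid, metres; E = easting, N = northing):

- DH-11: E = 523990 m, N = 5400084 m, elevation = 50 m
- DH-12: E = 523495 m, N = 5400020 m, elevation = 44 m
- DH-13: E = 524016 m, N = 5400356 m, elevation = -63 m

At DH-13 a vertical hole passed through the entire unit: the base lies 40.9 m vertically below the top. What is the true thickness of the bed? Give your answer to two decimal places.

Let the plane be z = a·E + b·N + c.
DH-12−DH-11: −495a − 64b = −6;  DH-13−DH-11: 26a + 272b = −113.
Solving gives a = 0.06666, b = −0.42181.
|∇z| = √(a²+b²) = 0.42705, so dip δ = arctan(0.42705) = 23.12°.
True thickness = vertical thickness × cos δ = 40.9 × cos 23.12° = 37.61 m.

37.61 m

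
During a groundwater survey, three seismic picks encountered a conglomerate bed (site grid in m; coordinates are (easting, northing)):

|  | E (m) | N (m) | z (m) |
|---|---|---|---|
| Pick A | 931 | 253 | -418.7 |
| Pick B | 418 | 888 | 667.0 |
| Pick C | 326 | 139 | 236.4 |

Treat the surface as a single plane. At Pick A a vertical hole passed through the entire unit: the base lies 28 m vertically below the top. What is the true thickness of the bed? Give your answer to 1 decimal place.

16.1 m

Let the plane be z = a·E + b·N + c.
Pick B−Pick A: −513a + 635b = 1085.7;  Pick C−Pick A: −605a − 114b = 655.1.
Solving gives a = −1.21936, b = 0.72467.
|∇z| = √(a²+b²) = 1.41845, so dip δ = arctan(1.41845) = 54.82°.
True thickness = vertical thickness × cos δ = 28 × cos 54.82° = 16.1 m.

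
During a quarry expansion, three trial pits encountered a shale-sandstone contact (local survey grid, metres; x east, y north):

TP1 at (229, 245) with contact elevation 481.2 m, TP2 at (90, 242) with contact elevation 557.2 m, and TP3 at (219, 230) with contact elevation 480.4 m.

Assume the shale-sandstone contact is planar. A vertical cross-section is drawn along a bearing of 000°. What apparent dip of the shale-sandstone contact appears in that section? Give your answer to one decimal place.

23.0°

Two edge vectors: TP1→TP2 = (-139, -3, 76), TP1→TP3 = (-10, -15, -0.8).
Normal n = (TP1→TP2) × (TP1→TP3) = (1142.4, -871.2, 2055).
So ∂z/∂x = −n_x/n_z = −0.55591 and ∂z/∂y = −n_y/n_z = 0.42394.
Unit vector along 000° is (sin 0°, cos 0°) = (0.0000, 1.0000).
Slope in that direction = a·(0.0000) + b·(1.0000) = 0.42394.
Apparent dip = arctan|0.42394| = 23.0° (true dip is 35.0°, so apparent ≤ true as expected).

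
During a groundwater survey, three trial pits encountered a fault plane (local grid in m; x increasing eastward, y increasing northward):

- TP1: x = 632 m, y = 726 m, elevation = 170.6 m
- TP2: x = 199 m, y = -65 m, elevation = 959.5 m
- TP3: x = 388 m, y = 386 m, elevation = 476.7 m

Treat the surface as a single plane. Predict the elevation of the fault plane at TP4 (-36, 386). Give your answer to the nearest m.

Let the plane be z = a·x + b·y + c.
TP2−TP1: −433a − 791b = 788.9;  TP3−TP1: −244a − 340b = 306.1.
Solving gives a = 0.57009, b = −1.30942.
Then c = 170.6 − a·632 − b·726 = 760.94.
At (-36, 386): z = −20.5 − 505.4 + 760.94 = 235.0 m.

235 m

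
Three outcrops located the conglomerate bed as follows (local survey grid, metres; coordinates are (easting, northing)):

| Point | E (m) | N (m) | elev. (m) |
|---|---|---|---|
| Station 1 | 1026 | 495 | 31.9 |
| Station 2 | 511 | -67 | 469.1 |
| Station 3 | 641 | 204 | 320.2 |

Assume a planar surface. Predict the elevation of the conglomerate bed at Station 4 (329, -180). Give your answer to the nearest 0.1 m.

598.1 m

Two edge vectors: Station 1→Station 2 = (-515, -562, 437.2), Station 1→Station 3 = (-385, -291, 288.3).
Normal n = (Station 1→Station 2) × (Station 1→Station 3) = (-34799.4, -19847.5, -66505).
So ∂z/∂E = −n_x/n_z = −0.523260 and ∂z/∂N = −n_y/n_z = −0.298436.
Intercept c from Station 1: 31.9 + 536.86 + 147.73 = 716.49.
At (329, -180): z = −172.2 + 53.7 + 716.49 = 598.1 m.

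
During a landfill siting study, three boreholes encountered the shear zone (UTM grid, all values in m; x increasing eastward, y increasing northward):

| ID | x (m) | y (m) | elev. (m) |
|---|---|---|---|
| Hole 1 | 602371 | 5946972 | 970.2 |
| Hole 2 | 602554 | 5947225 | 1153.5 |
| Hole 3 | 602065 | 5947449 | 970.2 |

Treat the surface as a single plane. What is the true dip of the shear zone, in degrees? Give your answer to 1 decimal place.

32.2°

Let the plane be z = a·x + b·y + c.
Hole 2−Hole 1: 183a + 253b = 183.3;  Hole 3−Hole 1: −306a + 477b = 0.
Solving gives a = 0.53084, b = 0.34054.
Gradient magnitude |∇z| = √(a² + b²) = √(0.28179 + 0.11597) = 0.63068.
True dip = arctan(0.63068) = 32.2°, dipping toward WSW (azimuth ≈ 237°).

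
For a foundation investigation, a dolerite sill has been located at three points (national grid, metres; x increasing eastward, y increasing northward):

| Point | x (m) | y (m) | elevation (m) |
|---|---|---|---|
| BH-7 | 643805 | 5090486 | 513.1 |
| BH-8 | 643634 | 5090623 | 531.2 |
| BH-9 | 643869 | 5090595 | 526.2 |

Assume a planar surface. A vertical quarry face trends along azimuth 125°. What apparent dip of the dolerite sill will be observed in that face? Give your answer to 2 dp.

4.37°

Let the plane be z = a·x + b·y + c.
BH-8−BH-7: −171a + 137b = 18.1;  BH-9−BH-7: 64a + 109b = 13.1.
Solving gives a = −0.00650, b = 0.12400.
Unit vector along 125° is (sin 125°, cos 125°) = (0.8192, -0.5736).
Slope in that direction = a·(0.8192) + b·(-0.5736) = −0.07645.
Apparent dip = arctan|0.07645| = 4.37° (true dip is 7.1°, so apparent ≤ true as expected).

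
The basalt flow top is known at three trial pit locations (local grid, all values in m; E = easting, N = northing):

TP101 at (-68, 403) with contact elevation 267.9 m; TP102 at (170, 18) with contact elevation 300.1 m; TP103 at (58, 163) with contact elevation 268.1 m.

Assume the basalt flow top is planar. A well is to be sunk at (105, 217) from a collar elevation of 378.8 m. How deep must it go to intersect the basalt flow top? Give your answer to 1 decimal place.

43.8 m

Let the plane be z = a·E + b·N + c.
TP102−TP101: 238a − 385b = 32.2;  TP103−TP101: 126a − 240b = 0.2.
Solving gives a = 0.88862, b = 0.46569.
Then c = 267.9 − a·-68 − b·403 = 140.65.
At (105, 217): z_contact = 93.30 + 101.05 + 140.65 = 335.01 m.
Depth below ground = 378.8 − 335.01 = 43.8 m.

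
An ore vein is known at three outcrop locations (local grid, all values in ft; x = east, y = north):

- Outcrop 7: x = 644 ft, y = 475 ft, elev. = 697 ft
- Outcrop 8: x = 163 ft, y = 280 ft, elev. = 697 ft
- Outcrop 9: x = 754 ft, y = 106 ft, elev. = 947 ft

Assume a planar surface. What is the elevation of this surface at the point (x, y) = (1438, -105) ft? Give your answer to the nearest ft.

1242 ft

Two edge vectors: Outcrop 7→Outcrop 8 = (-481, -195, 0), Outcrop 7→Outcrop 9 = (110, -369, 250).
Normal n = (Outcrop 7→Outcrop 8) × (Outcrop 7→Outcrop 9) = (-48750, 120250, 198939).
So ∂z/∂x = −n_x/n_z = 0.24505 and ∂z/∂y = −n_y/n_z = −0.60446.
Intercept c from Outcrop 7: 697 − 157.81 + 287.12 = 826.30.
At (1438, -105): z = 352.4 + 63.5 + 826.30 = 1242.2 ft.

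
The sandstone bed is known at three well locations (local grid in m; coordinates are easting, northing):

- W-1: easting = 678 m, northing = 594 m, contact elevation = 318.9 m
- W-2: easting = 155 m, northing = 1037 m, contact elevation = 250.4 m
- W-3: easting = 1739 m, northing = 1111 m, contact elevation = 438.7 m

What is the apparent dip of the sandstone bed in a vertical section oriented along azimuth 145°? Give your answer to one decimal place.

Let the plane be z = a·easting + b·northing + c.
W-2−W-1: −523a + 443b = −68.5;  W-3−W-1: 1061a + 517b = 119.8.
Solving gives a = 0.11951, b = −0.01354.
Unit vector along 145° is (sin 145°, cos 145°) = (0.5736, -0.8192).
Slope in that direction = a·(0.5736) + b·(-0.8192) = 0.07964.
Apparent dip = arctan|0.07964| = 4.6° (true dip is 6.9°, so apparent ≤ true as expected).

4.6°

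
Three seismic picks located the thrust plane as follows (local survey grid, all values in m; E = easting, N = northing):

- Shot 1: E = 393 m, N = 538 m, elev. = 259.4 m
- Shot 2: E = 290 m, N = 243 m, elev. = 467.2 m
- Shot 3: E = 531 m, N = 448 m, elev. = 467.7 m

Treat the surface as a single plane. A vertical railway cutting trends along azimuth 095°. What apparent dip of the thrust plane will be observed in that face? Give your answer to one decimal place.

43.2°

Two edge vectors: Shot 1→Shot 2 = (-103, -295, 207.8), Shot 1→Shot 3 = (138, -90, 208.3).
Normal n = (Shot 1→Shot 2) × (Shot 1→Shot 3) = (-42746.5, 50131.3, 49980).
So ∂z/∂E = −n_x/n_z = 0.85527 and ∂z/∂N = −n_y/n_z = −1.00303.
Unit vector along 095° is (sin 95°, cos 95°) = (0.9962, -0.0872).
Slope in that direction = a·(0.9962) + b·(-0.0872) = 0.93944.
Apparent dip = arctan|0.93944| = 43.2° (true dip is 52.8°, so apparent ≤ true as expected).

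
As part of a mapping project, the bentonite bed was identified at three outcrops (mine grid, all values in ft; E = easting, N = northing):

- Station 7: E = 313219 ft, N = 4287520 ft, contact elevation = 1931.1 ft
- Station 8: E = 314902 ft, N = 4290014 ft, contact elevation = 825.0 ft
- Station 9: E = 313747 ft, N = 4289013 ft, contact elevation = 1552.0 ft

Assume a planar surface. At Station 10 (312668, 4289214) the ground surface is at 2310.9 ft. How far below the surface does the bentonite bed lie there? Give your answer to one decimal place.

131.0 ft

Two edge vectors: Station 7→Station 8 = (1683, 2494, -1106.1), Station 7→Station 9 = (528, 1493, -379.1).
Normal n = (Station 7→Station 8) × (Station 7→Station 9) = (705931.9, 54004.5, 1195887).
So ∂z/∂E = −n_x/n_z = −0.590299836 and ∂z/∂N = −n_y/n_z = −0.045158531.
Intercept c from Station 7: 1931.1 + 184893.12 + 193618.10 = 380442.33.
At (312668, 4289214): z_contact = −184567.87 − 193694.60 + 380442.33 = 2179.86 ft.
Depth below ground = 2310.9 − 2179.86 = 131.0 ft.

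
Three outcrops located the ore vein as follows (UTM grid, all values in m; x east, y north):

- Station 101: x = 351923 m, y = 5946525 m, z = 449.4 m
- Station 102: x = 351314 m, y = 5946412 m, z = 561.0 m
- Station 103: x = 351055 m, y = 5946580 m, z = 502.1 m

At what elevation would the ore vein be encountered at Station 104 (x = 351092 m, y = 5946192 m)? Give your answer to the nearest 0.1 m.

689.7 m

Let the plane be z = a·x + b·y + c.
Station 102−Station 101: −609a − 113b = 111.6;  Station 103−Station 101: −868a + 55b = 52.7.
Solving gives a = −0.091907523, b = −0.492286003.
Then c = 449.4 − a·351923 − b·5946525 = 2960184.80.
At (351092, 5946192): z = −32268.0 − 2927227.1 + 2960184.80 = 689.7 m.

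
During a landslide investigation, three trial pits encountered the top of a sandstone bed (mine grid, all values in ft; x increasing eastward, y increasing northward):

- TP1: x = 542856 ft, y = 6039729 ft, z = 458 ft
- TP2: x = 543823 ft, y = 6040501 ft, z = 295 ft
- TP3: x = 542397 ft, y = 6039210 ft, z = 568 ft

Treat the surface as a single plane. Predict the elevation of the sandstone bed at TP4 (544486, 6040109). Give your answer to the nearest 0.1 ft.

380.3 ft

Let the plane be z = a·x + b·y + c.
TP2−TP1: 967a + 772b = −163;  TP3−TP1: −459a − 519b = 110.
Solving gives a = 0.002189459, b = −0.213882393.
Then c = 458 − a·542856 − b·6039729 = 1291061.13.
At (544486, 6040109): z = 1192.1 − 1291873.0 + 1291061.13 = 380.3 ft.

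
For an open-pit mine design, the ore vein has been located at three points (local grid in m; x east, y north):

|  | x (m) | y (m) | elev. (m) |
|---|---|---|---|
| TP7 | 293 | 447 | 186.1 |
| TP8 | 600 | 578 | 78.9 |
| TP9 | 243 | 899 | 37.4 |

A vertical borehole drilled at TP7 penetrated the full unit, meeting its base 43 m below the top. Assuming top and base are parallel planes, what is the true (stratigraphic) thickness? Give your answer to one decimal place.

39.9 m

Let the plane be z = a·x + b·y + c.
TP8−TP7: 307a + 131b = −107.2;  TP9−TP7: −50a + 452b = −148.7.
Solving gives a = −0.19939, b = −0.35104.
|∇z| = √(a²+b²) = 0.40372, so dip δ = arctan(0.40372) = 21.98°.
True thickness = vertical thickness × cos δ = 43 × cos 21.98° = 39.9 m.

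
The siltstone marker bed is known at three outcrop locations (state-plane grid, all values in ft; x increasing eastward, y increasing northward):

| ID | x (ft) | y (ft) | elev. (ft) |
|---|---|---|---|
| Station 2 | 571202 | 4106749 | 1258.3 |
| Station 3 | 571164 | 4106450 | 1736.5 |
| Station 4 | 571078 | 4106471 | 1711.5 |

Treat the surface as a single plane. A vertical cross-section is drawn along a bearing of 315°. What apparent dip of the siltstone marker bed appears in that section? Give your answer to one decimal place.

Two edge vectors: Station 2→Station 3 = (-38, -299, 478.2), Station 2→Station 4 = (-124, -278, 453.2).
Normal n = (Station 2→Station 3) × (Station 2→Station 4) = (-2567.2, -42075.2, -26512).
So ∂z/∂x = −n_x/n_z = −0.09683 and ∂z/∂y = −n_y/n_z = −1.58702.
Unit vector along 315° is (sin 315°, cos 315°) = (-0.7071, 0.7071).
Slope in that direction = a·(-0.7071) + b·(0.7071) = −1.05373.
Apparent dip = arctan|1.05373| = 46.5° (true dip is 57.8°, so apparent ≤ true as expected).

46.5°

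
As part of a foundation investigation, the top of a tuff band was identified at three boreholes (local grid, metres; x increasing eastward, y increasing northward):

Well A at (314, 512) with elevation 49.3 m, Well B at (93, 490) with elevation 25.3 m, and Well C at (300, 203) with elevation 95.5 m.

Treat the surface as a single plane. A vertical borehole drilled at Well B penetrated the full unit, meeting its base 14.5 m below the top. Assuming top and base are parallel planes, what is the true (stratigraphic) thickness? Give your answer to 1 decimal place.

Let the plane be z = a·x + b·y + c.
Well B−Well A: −221a − 22b = −24;  Well C−Well A: −14a − 309b = 46.2.
Solving gives a = 0.12404, b = −0.15513.
|∇z| = √(a²+b²) = 0.19863, so dip δ = arctan(0.19863) = 11.23°.
True thickness = vertical thickness × cos δ = 14.5 × cos 11.23° = 14.2 m.

14.2 m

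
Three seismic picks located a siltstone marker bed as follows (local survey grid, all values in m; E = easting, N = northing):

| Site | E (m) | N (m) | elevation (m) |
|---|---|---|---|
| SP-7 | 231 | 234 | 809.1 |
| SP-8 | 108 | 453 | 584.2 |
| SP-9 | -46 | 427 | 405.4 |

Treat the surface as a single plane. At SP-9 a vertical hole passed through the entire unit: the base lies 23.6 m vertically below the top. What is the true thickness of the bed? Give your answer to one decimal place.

Two edge vectors: SP-7→SP-8 = (-123, 219, -224.9), SP-7→SP-9 = (-277, 193, -403.7).
Normal n = (SP-7→SP-8) × (SP-7→SP-9) = (-45004.6, 12642.2, 36924).
So ∂z/∂E = −n_x/n_z = 1.21884 and ∂z/∂N = −n_y/n_z = −0.34238.
|∇z| = √(a²+b²) = 1.26602, so dip δ = arctan(1.26602) = 51.70°.
True thickness = vertical thickness × cos δ = 23.6 × cos 51.70° = 14.6 m.

14.6 m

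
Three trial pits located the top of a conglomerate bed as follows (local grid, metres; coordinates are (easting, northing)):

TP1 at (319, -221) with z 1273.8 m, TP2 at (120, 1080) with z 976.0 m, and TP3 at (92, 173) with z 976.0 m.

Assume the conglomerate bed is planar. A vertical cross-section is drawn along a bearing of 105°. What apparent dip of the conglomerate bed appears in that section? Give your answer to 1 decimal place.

50.5°

Two edge vectors: TP1→TP2 = (-199, 1301, -297.8), TP1→TP3 = (-227, 394, -297.8).
Normal n = (TP1→TP2) × (TP1→TP3) = (-270104.6, 8338.4, 216921).
So ∂z/∂E = −n_x/n_z = 1.24517 and ∂z/∂N = −n_y/n_z = −0.03844.
Unit vector along 105° is (sin 105°, cos 105°) = (0.9659, -0.2588).
Slope in that direction = a·(0.9659) + b·(-0.2588) = 1.21270.
Apparent dip = arctan|1.21270| = 50.5° (true dip is 51.2°, so apparent ≤ true as expected).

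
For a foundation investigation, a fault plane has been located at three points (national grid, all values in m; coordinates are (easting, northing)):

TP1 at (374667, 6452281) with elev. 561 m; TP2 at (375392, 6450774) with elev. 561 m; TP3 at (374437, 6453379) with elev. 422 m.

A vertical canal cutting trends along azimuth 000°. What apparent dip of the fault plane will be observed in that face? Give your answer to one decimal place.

Let the plane be z = a·E + b·N + c.
TP2−TP1: 725a − 1507b = 0;  TP3−TP1: −230a + 1098b = −139.
Solving gives a = −0.46608, b = −0.22422.
Unit vector along 000° is (sin 0°, cos 0°) = (0.0000, 1.0000).
Slope in that direction = a·(0.0000) + b·(1.0000) = −0.22422.
Apparent dip = arctan|0.22422| = 12.6° (true dip is 27.3°, so apparent ≤ true as expected).

12.6°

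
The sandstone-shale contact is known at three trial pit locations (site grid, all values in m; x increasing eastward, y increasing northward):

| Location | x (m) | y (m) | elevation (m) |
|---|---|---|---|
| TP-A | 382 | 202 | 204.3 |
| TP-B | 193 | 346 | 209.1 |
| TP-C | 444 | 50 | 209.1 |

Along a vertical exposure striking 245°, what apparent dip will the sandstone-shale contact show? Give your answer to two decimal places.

5.19°

Two edge vectors: TP-A→TP-B = (-189, 144, 4.8), TP-A→TP-C = (62, -152, 4.8).
Normal n = (TP-A→TP-B) × (TP-A→TP-C) = (1420.8, 1204.8, 19800).
So ∂z/∂x = −n_x/n_z = −0.07176 and ∂z/∂y = −n_y/n_z = −0.06085.
Unit vector along 245° is (sin 245°, cos 245°) = (-0.9063, -0.4226).
Slope in that direction = a·(-0.9063) + b·(-0.4226) = 0.09075.
Apparent dip = arctan|0.09075| = 5.19° (true dip is 5.4°, so apparent ≤ true as expected).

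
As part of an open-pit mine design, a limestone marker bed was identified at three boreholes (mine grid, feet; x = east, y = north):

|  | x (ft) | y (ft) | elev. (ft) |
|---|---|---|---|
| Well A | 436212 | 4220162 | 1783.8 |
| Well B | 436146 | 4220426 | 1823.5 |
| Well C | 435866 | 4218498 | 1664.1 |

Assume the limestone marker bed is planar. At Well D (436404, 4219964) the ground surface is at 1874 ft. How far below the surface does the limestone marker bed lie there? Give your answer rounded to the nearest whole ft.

Two edge vectors: Well A→Well B = (-66, 264, 39.7), Well A→Well C = (-346, -1664, -119.7).
Normal n = (Well A→Well B) × (Well A→Well C) = (34460, -21636.4, 201168).
So ∂z/∂x = −n_x/n_z = −0.17129961 and ∂z/∂y = −n_y/n_z = 0.10755389.
Intercept c from Well A: 1783.8 + 74722.95 − 453894.82 = −377388.07.
At (436404, 4219964): z_contact = −74755.8 + 453873.5 − 377388.07 = 1729.6 ft.
Depth below ground = 1874 − 1729.6 = 144 ft.

144 ft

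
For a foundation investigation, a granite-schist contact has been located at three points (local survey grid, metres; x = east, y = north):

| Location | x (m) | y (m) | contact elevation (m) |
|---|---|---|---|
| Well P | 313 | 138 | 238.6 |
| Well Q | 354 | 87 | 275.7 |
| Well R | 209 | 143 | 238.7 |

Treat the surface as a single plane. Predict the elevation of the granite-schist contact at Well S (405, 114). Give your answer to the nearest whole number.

Let the plane be z = a·x + b·y + c.
Well Q−Well P: 41a − 51b = 37.1;  Well R−Well P: −104a + 5b = 0.1.
Solving gives a = −0.03738, b = −0.75750.
Then c = 238.6 − a·313 − b·138 = 354.84.
At (405, 114): z = −15.1 − 86.4 + 354.84 = 253.3 m.

253 m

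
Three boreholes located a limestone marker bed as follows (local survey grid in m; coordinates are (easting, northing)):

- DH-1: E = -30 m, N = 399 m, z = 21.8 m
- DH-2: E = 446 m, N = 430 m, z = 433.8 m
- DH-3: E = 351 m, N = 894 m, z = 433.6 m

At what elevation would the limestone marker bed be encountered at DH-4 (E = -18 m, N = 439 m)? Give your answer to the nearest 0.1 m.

Two edge vectors: DH-1→DH-2 = (476, 31, 412), DH-1→DH-3 = (381, 495, 411.8).
Normal n = (DH-1→DH-2) × (DH-1→DH-3) = (-191174.2, -39044.8, 223809).
So ∂z/∂E = −n_x/n_z = 0.85418 and ∂z/∂N = −n_y/n_z = 0.17446.
Intercept c from DH-1: 21.8 + 25.63 − 69.61 = −22.18.
At (-18, 439): z = −15.4 + 76.6 − 22.18 = 39.0 m.

39.0 m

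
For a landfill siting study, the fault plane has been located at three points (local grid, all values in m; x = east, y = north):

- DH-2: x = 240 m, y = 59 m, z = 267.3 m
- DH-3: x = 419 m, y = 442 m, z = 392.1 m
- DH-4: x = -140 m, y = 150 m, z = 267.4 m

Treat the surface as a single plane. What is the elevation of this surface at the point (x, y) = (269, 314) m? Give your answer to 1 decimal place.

344.1 m

Let the plane be z = a·x + b·y + c.
DH-3−DH-2: 179a + 383b = 124.8;  DH-4−DH-2: −380a + 91b = 0.1.
Solving gives a = 0.06994, b = 0.29316.
Then c = 267.3 − a·240 − b·59 = 233.22.
At (269, 314): z = 18.8 + 92.1 + 233.22 = 344.1 m.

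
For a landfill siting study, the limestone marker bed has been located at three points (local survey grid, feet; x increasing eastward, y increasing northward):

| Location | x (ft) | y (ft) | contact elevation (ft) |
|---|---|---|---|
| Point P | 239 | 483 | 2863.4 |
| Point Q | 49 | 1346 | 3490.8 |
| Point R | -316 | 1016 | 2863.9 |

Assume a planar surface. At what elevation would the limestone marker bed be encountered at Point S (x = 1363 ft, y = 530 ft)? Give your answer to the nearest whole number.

3901 ft

Two edge vectors: Point P→Point Q = (-190, 863, 627.4), Point P→Point R = (-555, 533, 0.5).
Normal n = (Point P→Point Q) × (Point P→Point R) = (-333972.7, -348112, 377695).
So ∂z/∂x = −n_x/n_z = 0.88424 and ∂z/∂y = −n_y/n_z = 0.92167.
Intercept c from Point P: 2863.4 − 211.33 − 445.17 = 2206.90.
At (1363, 530): z = 1205.2 + 488.5 + 2206.90 = 3900.6 ft.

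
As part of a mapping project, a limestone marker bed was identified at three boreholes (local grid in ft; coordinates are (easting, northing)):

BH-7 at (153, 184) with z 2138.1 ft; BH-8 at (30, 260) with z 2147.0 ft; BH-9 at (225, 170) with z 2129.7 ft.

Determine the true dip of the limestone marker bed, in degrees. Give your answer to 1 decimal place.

Let the plane be z = a·E + b·N + c.
BH-8−BH-7: −123a + 76b = 8.9;  BH-9−BH-7: 72a − 14b = −8.4.
Solving gives a = −0.13701, b = −0.10464.
Gradient magnitude |∇z| = √(a² + b²) = √(0.01877 + 0.01095) = 0.17240.
True dip = arctan(0.17240) = 9.8°, dipping toward NE (azimuth ≈ 053°).

9.8°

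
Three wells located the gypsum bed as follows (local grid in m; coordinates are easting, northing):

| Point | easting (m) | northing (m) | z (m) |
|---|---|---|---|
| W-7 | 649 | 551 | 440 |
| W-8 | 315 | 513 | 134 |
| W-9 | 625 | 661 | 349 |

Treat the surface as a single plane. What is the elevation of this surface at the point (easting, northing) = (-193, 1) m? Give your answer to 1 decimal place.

-53.4 m

Let the plane be z = a·easting + b·northing + c.
W-8−W-7: −334a − 38b = −306;  W-9−W-7: −24a + 110b = −91.
Solving gives a = 0.98582, b = −0.61219.
Then c = 440 − a·649 − b·551 = 137.52.
At (-193, 1): z = −190.3 − 0.6 + 137.52 = -53.4 m.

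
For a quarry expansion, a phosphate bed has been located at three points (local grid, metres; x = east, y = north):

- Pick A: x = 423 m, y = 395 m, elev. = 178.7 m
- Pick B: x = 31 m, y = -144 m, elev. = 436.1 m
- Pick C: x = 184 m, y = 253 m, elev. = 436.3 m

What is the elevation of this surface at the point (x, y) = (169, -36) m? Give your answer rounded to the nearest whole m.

301 m

Let the plane be z = a·x + b·y + c.
Pick B−Pick A: −392a − 539b = 257.4;  Pick C−Pick A: −239a − 142b = 257.6.
Solving gives a = −1.39830, b = 0.53940.
Then c = 178.7 − a·423 − b·395 = 557.12.
At (169, -36): z = −236.3 − 19.4 + 557.12 = 301.4 m.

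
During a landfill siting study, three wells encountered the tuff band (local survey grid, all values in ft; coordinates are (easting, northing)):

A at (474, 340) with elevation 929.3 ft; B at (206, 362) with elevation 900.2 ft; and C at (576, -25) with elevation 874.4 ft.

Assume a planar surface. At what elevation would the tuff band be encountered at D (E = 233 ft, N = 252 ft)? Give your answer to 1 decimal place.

Let the plane be z = a·E + b·N + c.
B−A: −268a + 22b = −29.1;  C−A: 102a − 365b = −54.9.
Solving gives a = 0.12377, b = 0.18500.
Then c = 929.3 − a·474 − b·340 = 807.73.
At (233, 252): z = 28.8 + 46.6 + 807.73 = 883.2 ft.

883.2 ft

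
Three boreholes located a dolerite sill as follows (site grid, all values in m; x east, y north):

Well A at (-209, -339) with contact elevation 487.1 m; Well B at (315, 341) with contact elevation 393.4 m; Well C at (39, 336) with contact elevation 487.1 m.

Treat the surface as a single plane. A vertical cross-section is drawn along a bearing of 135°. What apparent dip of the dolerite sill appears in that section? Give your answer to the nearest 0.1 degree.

Two edge vectors: Well A→Well B = (524, 680, -93.7), Well A→Well C = (248, 675, 0).
Normal n = (Well A→Well B) × (Well A→Well C) = (63247.5, -23237.6, 185060).
So ∂z/∂x = −n_x/n_z = −0.34177 and ∂z/∂y = −n_y/n_z = 0.12557.
Unit vector along 135° is (sin 135°, cos 135°) = (0.7071, -0.7071).
Slope in that direction = a·(0.7071) + b·(-0.7071) = −0.33046.
Apparent dip = arctan|0.33046| = 18.3° (true dip is 20.0°, so apparent ≤ true as expected).

18.3°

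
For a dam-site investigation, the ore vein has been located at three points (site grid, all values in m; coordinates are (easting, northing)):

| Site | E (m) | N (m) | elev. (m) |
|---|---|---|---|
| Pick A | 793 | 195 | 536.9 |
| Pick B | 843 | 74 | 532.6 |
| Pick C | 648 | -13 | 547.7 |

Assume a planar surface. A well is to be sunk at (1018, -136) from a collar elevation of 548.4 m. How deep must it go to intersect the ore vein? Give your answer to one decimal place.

30.2 m

Two edge vectors: Pick A→Pick B = (50, -121, -4.3), Pick A→Pick C = (-145, -208, 10.8).
Normal n = (Pick A→Pick B) × (Pick A→Pick C) = (-2201.2, 83.5, -27945).
So ∂z/∂E = −n_x/n_z = −0.078769 and ∂z/∂N = −n_y/n_z = 0.002988.
Intercept c from Pick A: 536.9 + 62.46 − 0.58 = 598.78.
At (1018, -136): z_contact = −80.19 − 0.41 + 598.78 = 518.19 m.
Depth below ground = 548.4 − 518.19 = 30.2 m.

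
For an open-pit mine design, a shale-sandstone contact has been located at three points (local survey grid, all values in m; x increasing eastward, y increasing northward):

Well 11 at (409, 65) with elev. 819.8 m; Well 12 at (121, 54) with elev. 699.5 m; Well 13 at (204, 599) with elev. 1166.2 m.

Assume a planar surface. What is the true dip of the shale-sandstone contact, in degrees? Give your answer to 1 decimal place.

41.6°

Two edge vectors: Well 11→Well 12 = (-288, -11, -120.3), Well 11→Well 13 = (-205, 534, 346.4).
Normal n = (Well 11→Well 12) × (Well 11→Well 13) = (60429.8, 124424.7, -156047).
So ∂z/∂x = −n_x/n_z = 0.38725 and ∂z/∂y = −n_y/n_z = 0.79735.
Gradient magnitude |∇z| = √(a² + b²) = √(0.14997 + 0.63577) = 0.88642.
True dip = arctan(0.88642) = 41.6°, dipping toward SSW (azimuth ≈ 206°).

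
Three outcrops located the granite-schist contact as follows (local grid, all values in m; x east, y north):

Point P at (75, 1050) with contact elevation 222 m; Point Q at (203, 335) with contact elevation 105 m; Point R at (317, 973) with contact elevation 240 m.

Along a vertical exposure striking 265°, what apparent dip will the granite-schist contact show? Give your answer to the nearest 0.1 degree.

Two edge vectors: Point P→Point Q = (128, -715, -117), Point P→Point R = (242, -77, 18).
Normal n = (Point P→Point Q) × (Point P→Point R) = (-21879, -30618, 163174).
So ∂z/∂x = −n_x/n_z = 0.13408 and ∂z/∂y = −n_y/n_z = 0.18764.
Unit vector along 265° is (sin 265°, cos 265°) = (-0.9962, -0.0872).
Slope in that direction = a·(-0.9962) + b·(-0.0872) = −0.14993.
Apparent dip = arctan|0.14993| = 8.5° (true dip is 13.0°, so apparent ≤ true as expected).

8.5°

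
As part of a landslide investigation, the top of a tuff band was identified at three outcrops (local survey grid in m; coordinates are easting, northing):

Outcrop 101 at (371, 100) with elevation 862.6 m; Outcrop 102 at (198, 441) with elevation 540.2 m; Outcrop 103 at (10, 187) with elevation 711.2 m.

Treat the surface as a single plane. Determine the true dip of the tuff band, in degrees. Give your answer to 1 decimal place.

40.8°

Two edge vectors: Outcrop 101→Outcrop 102 = (-173, 341, -322.4), Outcrop 101→Outcrop 103 = (-361, 87, -151.4).
Normal n = (Outcrop 101→Outcrop 102) × (Outcrop 101→Outcrop 103) = (-23578.6, 90194.2, 108050).
So ∂z/∂easting = −n_x/n_z = 0.21822 and ∂z/∂northing = −n_y/n_z = −0.83475.
Gradient magnitude |∇z| = √(a² + b²) = √(0.04762 + 0.69680) = 0.86280.
True dip = arctan(0.86280) = 40.8°, dipping toward NNW (azimuth ≈ 345°).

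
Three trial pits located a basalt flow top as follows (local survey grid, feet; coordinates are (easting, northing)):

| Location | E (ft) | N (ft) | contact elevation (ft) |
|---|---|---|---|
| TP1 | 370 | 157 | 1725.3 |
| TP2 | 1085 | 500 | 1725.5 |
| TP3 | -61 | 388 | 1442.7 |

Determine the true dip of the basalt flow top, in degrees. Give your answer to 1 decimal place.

35.6°

Two edge vectors: TP1→TP2 = (715, 343, 0.2), TP1→TP3 = (-431, 231, -282.6).
Normal n = (TP1→TP2) × (TP1→TP3) = (-96978, 201972.8, 312998).
So ∂z/∂E = −n_x/n_z = 0.30984 and ∂z/∂N = −n_y/n_z = −0.64528.
Gradient magnitude |∇z| = √(a² + b²) = √(0.09600 + 0.41639) = 0.71581.
True dip = arctan(0.71581) = 35.6°, dipping toward NNW (azimuth ≈ 334°).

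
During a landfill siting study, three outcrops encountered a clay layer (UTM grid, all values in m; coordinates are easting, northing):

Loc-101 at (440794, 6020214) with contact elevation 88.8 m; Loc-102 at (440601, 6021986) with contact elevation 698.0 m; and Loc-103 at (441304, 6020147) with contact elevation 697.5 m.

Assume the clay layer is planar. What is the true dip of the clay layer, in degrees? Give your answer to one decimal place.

53.4°

Let the plane be z = a·easting + b·northing + c.
Loc-102−Loc-101: −193a + 1772b = 609.2;  Loc-103−Loc-101: 510a − 67b = 608.7.
Solving gives a = 1.25668, b = 0.48067.
Gradient magnitude |∇z| = √(a² + b²) = √(1.57923 + 0.23104) = 1.34546.
True dip = arctan(1.34546) = 53.4°, dipping toward WSW (azimuth ≈ 249°).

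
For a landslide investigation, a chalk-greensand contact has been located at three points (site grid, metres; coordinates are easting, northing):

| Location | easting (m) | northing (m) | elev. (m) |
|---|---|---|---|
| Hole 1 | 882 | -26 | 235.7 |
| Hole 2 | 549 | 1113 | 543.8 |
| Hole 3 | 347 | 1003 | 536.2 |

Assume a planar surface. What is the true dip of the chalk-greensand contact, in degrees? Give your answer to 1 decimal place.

Two edge vectors: Hole 1→Hole 2 = (-333, 1139, 308.1), Hole 1→Hole 3 = (-535, 1029, 300.5).
Normal n = (Hole 1→Hole 2) × (Hole 1→Hole 3) = (25234.6, -64767, 266708).
So ∂z/∂easting = −n_x/n_z = −0.09462 and ∂z/∂northing = −n_y/n_z = 0.24284.
Gradient magnitude |∇z| = √(a² + b²) = √(0.00895 + 0.05897) = 0.26062.
True dip = arctan(0.26062) = 14.6°, dipping toward SSE (azimuth ≈ 159°).

14.6°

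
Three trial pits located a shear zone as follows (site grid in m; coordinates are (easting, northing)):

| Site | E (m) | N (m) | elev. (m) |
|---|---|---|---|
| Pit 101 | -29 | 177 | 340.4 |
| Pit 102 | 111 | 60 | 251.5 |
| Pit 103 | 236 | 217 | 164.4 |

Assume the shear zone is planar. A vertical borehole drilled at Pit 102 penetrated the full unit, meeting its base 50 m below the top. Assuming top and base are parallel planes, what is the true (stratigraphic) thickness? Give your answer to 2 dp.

Two edge vectors: Pit 101→Pit 102 = (140, -117, -88.9), Pit 101→Pit 103 = (265, 40, -176).
Normal n = (Pit 101→Pit 102) × (Pit 101→Pit 103) = (24148, 1081.5, 36605).
So ∂z/∂E = −n_x/n_z = −0.65969 and ∂z/∂N = −n_y/n_z = −0.02955.
|∇z| = √(a²+b²) = 0.66035, so dip δ = arctan(0.66035) = 33.44°.
True thickness = vertical thickness × cos δ = 50 × cos 33.44° = 41.72 m.

41.72 m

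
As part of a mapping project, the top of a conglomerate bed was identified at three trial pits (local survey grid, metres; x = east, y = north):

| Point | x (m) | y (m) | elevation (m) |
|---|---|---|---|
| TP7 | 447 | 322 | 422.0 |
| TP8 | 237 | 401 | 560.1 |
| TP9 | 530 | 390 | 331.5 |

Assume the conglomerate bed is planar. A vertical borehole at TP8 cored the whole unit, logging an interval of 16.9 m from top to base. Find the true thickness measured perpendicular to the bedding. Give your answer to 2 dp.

Two edge vectors: TP7→TP8 = (-210, 79, 138.1), TP7→TP9 = (83, 68, -90.5).
Normal n = (TP7→TP8) × (TP7→TP9) = (-16540.3, -7542.7, -20837).
So ∂z/∂x = −n_x/n_z = −0.79379 and ∂z/∂y = −n_y/n_z = −0.36199.
|∇z| = √(a²+b²) = 0.87244, so dip δ = arctan(0.87244) = 41.10°.
True thickness = vertical thickness × cos δ = 16.9 × cos 41.10° = 12.73 m.

12.73 m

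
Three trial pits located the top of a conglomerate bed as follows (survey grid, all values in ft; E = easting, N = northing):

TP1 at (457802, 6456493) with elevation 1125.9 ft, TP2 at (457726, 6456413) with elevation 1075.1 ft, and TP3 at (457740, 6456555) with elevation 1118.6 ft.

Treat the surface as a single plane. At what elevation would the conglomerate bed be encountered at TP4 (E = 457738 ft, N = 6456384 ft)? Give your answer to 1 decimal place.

Let the plane be z = a·E + b·N + c.
TP2−TP1: −76a − 80b = −50.8;  TP3−TP1: −62a + 62b = −7.3.
Solving gives a = 0.386021505, b = 0.268279570.
Then c = 1125.9 − a·457802 − b·6456493 = −1907740.68.
At (457738, 6456384): z = 176696.7 + 1732115.9 − 1907740.68 = 1072.0 ft.

1072.0 ft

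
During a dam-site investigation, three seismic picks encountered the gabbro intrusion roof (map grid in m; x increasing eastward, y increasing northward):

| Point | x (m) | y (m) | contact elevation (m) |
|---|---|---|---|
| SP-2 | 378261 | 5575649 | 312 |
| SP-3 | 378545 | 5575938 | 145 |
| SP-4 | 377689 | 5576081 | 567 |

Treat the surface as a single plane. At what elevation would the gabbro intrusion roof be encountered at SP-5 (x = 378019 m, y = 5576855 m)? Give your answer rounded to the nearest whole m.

338 m

Let the plane be z = a·x + b·y + c.
SP-3−SP-2: 284a + 289b = −167;  SP-4−SP-2: −572a + 432b = 255.
Solving gives a = −0.50639245, b = −0.08022334.
Then c = 312 − a·378261 − b·5575649 = 639157.68.
At (378019, 5576855): z = −191426.0 − 447393.9 + 639157.68 = 337.8 m.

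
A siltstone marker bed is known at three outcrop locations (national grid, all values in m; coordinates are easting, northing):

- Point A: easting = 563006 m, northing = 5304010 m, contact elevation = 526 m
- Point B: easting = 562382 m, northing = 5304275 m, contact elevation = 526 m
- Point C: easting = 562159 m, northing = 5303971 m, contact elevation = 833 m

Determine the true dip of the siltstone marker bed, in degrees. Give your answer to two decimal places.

39.91°

Two edge vectors: Point A→Point B = (-624, 265, 0), Point A→Point C = (-847, -39, 307).
Normal n = (Point A→Point B) × (Point A→Point C) = (81355, 191568, 248791).
So ∂z/∂easting = −n_x/n_z = −0.32700 and ∂z/∂northing = −n_y/n_z = −0.77000.
Gradient magnitude |∇z| = √(a² + b²) = √(0.10693 + 0.59289) = 0.83655.
True dip = arctan(0.83655) = 39.91°, dipping toward NNE (azimuth ≈ 023°).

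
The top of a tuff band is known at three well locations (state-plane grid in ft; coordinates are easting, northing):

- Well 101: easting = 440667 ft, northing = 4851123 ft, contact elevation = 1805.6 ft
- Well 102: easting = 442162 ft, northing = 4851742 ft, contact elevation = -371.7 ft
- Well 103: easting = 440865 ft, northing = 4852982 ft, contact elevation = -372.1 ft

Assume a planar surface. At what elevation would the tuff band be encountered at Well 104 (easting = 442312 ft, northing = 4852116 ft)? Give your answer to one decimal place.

-921.8 ft

Let the plane be z = a·easting + b·northing + c.
Well 102−Well 101: 1495a + 619b = −2177.3;  Well 103−Well 101: 198a + 1859b = −2177.7.
Solving gives a = −1.016171311, b = −1.063204992.
Then c = 1805.6 − a·440667 − b·4851123 = 5607336.95.
At (442312, 4852116): z = −449464.8 − 5158794.0 + 5607336.95 = -921.8 ft.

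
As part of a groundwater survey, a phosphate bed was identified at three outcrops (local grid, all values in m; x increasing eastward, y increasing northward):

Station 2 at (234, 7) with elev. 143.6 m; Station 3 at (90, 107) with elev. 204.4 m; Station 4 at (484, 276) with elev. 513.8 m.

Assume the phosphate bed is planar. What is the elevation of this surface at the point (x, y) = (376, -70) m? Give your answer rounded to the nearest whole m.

107 m

Two edge vectors: Station 2→Station 3 = (-144, 100, 60.8), Station 2→Station 4 = (250, 269, 370.2).
Normal n = (Station 2→Station 3) × (Station 2→Station 4) = (20664.8, 68508.8, -63736).
So ∂z/∂x = −n_x/n_z = 0.32422 and ∂z/∂y = −n_y/n_z = 1.07488.
Intercept c from Station 2: 143.6 − 75.87 − 7.52 = 60.21.
At (376, -70): z = 121.9 − 75.2 + 60.21 = 106.9 m.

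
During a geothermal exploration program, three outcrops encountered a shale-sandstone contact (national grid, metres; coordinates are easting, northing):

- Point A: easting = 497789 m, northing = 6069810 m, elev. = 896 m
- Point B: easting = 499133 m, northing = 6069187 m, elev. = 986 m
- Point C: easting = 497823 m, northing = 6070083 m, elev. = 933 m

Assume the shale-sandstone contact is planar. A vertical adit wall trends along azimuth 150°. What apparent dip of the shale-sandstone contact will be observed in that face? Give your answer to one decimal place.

2.4°

Let the plane be z = a·easting + b·northing + c.
Point B−Point A: 1344a − 623b = 90;  Point C−Point A: 34a + 273b = 37.
Solving gives a = 0.12270, b = 0.12025.
Unit vector along 150° is (sin 150°, cos 150°) = (0.5000, -0.8660).
Slope in that direction = a·(0.5000) + b·(-0.8660) = −0.04279.
Apparent dip = arctan|0.04279| = 2.4° (true dip is 9.7°, so apparent ≤ true as expected).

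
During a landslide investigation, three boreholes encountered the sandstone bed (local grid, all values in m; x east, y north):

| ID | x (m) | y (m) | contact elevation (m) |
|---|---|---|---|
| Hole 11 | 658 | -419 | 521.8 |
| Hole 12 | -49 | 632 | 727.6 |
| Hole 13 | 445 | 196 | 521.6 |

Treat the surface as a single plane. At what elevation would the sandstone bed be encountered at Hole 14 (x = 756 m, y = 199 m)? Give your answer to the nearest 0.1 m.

Let the plane be z = a·x + b·y + c.
Hole 12−Hole 11: −707a + 1051b = 205.8;  Hole 13−Hole 11: −213a + 615b = −0.2.
Solving gives a = −0.60101, b = −0.20848.
Then c = 521.8 − a·658 − b·-419 = 829.91.
At (756, 199): z = −454.4 − 41.5 + 829.91 = 334.1 m.

334.1 m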